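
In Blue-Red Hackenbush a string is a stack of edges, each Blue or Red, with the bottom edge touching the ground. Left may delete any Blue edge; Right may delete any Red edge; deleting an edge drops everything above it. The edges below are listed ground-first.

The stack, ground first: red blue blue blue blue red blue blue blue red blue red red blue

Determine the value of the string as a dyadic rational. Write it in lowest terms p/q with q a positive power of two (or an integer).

step 1: add red to get r; options L={  } R={ 0 } — -1
step 2: add blue to get rb; options L={ -1 } R={ 0 } — -1/2
step 3: add blue to get rbb; options L={ -1,-1/2 } R={ 0 } — -1/4
step 4: add blue to get rbbb; options L={ -1,-1/2,-1/4 } R={ 0 } — -1/8
step 5: add blue to get rbbbb; options L={ -1,-1/2,-1/4,-1/8 } R={ 0 } — -1/16
step 6: add red to get rbbbbr; options L={ -1,-1/2,-1/4,-1/8 } R={ -1/16,0 } — -3/32
step 7: add blue to get rbbbbrb; options L={ -1,-1/2,-1/4,-1/8,-3/32 } R={ -1/16,0 } — -5/64
step 8: add blue to get rbbbbrbb; options L={ -1,-1/2,-1/4,-1/8,-3/32,-5/64 } R={ -1/16,0 } — -9/128
step 9: add blue to get rbbbbrbbb; options L={ -1,-1/2,-1/4,-1/8,-3/32,-5/64,-9/128 } R={ -1/16,0 } — -17/256
step 10: add red to get rbbbbrbbbr; options L={ -1,-1/2,-1/4,-1/8,-3/32,-5/64,-9/128 } R={ -17/256,-1/16,0 } — -35/512
step 11: add blue to get rbbbbrbbbrb; options L={ -1,-1/2,-1/4,-1/8,-3/32,-5/64,-9/128,-35/512 } R={ -17/256,-1/16,0 } — -69/1024
step 12: add red to get rbbbbrbbbrbr; options L={ -1,-1/2,-1/4,-1/8,-3/32,-5/64,-9/128,-35/512 } R={ -69/1024,-17/256,-1/16,0 } — -139/2048
step 13: add red to get rbbbbrbbbrbrr; options L={ -1,-1/2,-1/4,-1/8,-3/32,-5/64,-9/128,-35/512 } R={ -139/2048,-69/1024,-17/256,-1/16,0 } — -279/4096
step 14: add blue to get rbbbbrbbbrbrrb; options L={ -1,-1/2,-1/4,-1/8,-3/32,-5/64,-9/128,-35/512,-279/4096 } R={ -139/2048,-69/1024,-17/256,-1/16,0 } — -557/8192

-557/8192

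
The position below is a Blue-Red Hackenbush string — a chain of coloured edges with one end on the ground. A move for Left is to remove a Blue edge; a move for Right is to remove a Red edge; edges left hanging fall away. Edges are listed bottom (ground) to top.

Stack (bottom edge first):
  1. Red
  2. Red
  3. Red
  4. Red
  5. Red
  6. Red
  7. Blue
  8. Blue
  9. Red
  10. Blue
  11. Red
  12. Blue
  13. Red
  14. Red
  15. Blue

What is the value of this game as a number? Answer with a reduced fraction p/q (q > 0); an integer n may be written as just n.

edge 1 of 15 (Red): {  | 0 } so -1
edge 2 of 15 (Red): {  | -1 0 } so -2
edge 3 of 15 (Red): {  | -2 -1 0 } so -3
edge 4 of 15 (Red): {  | -3 -2 -1 0 } so -4
edge 5 of 15 (Red): {  | -4 -3 -2 -1 0 } so -5
edge 6 of 15 (Red): {  | -5 -4 -3 -2 -1 0 } so -6
edge 7 of 15 (Blue): { -6 | -5 -4 -3 -2 -1 0 } so -11/2
edge 8 of 15 (Blue): { -6 -11/2 | -5 -4 -3 -2 -1 0 } so -21/4
edge 9 of 15 (Red): { -6 -11/2 | -21/4 -5 -4 -3 -2 -1 0 } so -43/8
edge 10 of 15 (Blue): { -6 -11/2 -43/8 | -21/4 -5 -4 -3 -2 -1 0 } so -85/16
edge 11 of 15 (Red): { -6 -11/2 -43/8 | -85/16 -21/4 -5 -4 -3 -2 -1 0 } so -171/32
edge 12 of 15 (Blue): { -6 -11/2 -43/8 -171/32 | -85/16 -21/4 -5 -4 -3 -2 -1 0 } so -341/64
edge 13 of 15 (Red): { -6 -11/2 -43/8 -171/32 | -341/64 -85/16 -21/4 -5 -4 -3 -2 -1 0 } so -683/128
edge 14 of 15 (Red): { -6 -11/2 -43/8 -171/32 | -683/128 -341/64 -85/16 -21/4 -5 -4 -3 -2 -1 0 } so -1367/256
edge 15 of 15 (Blue): { -6 -11/2 -43/8 -171/32 -1367/256 | -683/128 -341/64 -85/16 -21/4 -5 -4 -3 -2 -1 0 } so -2733/512

-2733/512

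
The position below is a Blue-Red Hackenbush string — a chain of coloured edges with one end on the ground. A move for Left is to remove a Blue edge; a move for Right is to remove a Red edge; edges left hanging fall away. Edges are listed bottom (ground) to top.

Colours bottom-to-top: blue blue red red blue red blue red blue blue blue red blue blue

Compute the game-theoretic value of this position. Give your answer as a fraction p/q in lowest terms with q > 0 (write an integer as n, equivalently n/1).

value(b) = { 0 | ∅ } = 1
value(bb) = { 0 1 | ∅ } = 2
value(bbr) = { 0 1 | 2 } = 3/2
value(bbrr) = { 0 1 | 3/2 2 } = 5/4
value(bbrrb) = { 0 1 5/4 | 3/2 2 } = 11/8
value(bbrrbr) = { 0 1 5/4 | 11/8 3/2 2 } = 21/16
value(bbrrbrb) = { 0 1 5/4 21/16 | 11/8 3/2 2 } = 43/32
value(bbrrbrbr) = { 0 1 5/4 21/16 | 43/32 11/8 3/2 2 } = 85/64
value(bbrrbrbrb) = { 0 1 5/4 21/16 85/64 | 43/32 11/8 3/2 2 } = 171/128
value(bbrrbrbrbb) = { 0 1 5/4 21/16 85/64 171/128 | 43/32 11/8 3/2 2 } = 343/256
value(bbrrbrbrbbb) = { 0 1 5/4 21/16 85/64 171/128 343/256 | 43/32 11/8 3/2 2 } = 687/512
value(bbrrbrbrbbbr) = { 0 1 5/4 21/16 85/64 171/128 343/256 | 687/512 43/32 11/8 3/2 2 } = 1373/1024
value(bbrrbrbrbbbrb) = { 0 1 5/4 21/16 85/64 171/128 343/256 1373/1024 | 687/512 43/32 11/8 3/2 2 } = 2747/2048
value(bbrrbrbrbbbrbb) = { 0 1 5/4 21/16 85/64 171/128 343/256 1373/1024 2747/2048 | 687/512 43/32 11/8 3/2 2 } = 5495/4096

5495/4096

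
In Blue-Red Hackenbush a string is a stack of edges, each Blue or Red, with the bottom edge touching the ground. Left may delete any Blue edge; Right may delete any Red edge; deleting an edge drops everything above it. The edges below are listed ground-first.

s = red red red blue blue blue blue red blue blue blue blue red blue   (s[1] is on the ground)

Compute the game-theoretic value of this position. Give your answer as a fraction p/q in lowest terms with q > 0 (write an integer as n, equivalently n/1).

-4229/2048

Recurse on prefixes of the 14-edge string red red red blue blue blue blue red blue blue blue blue red blue:
edge 1 of 14 (red): {  | 0 } gives -1
edge 2 of 14 (red): {  | -1,0 } gives -2
edge 3 of 14 (red): {  | -2,-1,0 } gives -3
edge 4 of 14 (blue): { -3 | -2,-1,0 } gives -5/2
edge 5 of 14 (blue): { -3,-5/2 | -2,-1,0 } gives -9/4
edge 6 of 14 (blue): { -3,-5/2,-9/4 | -2,-1,0 } gives -17/8
edge 7 of 14 (blue): { -3,-5/2,-9/4,-17/8 | -2,-1,0 } gives -33/16
edge 8 of 14 (red): { -3,-5/2,-9/4,-17/8 | -33/16,-2,-1,0 } gives -67/32
edge 9 of 14 (blue): { -3,-5/2,-9/4,-17/8,-67/32 | -33/16,-2,-1,0 } gives -133/64
edge 10 of 14 (blue): { -3,-5/2,-9/4,-17/8,-67/32,-133/64 | -33/16,-2,-1,0 } gives -265/128
edge 11 of 14 (blue): { -3,-5/2,-9/4,-17/8,-67/32,-133/64,-265/128 | -33/16,-2,-1,0 } gives -529/256
edge 12 of 14 (blue): { -3,-5/2,-9/4,-17/8,-67/32,-133/64,-265/128,-529/256 | -33/16,-2,-1,0 } gives -1057/512
edge 13 of 14 (red): { -3,-5/2,-9/4,-17/8,-67/32,-133/64,-265/128,-529/256 | -1057/512,-33/16,-2,-1,0 } gives -2115/1024
edge 14 of 14 (blue): { -3,-5/2,-9/4,-17/8,-67/32,-133/64,-265/128,-529/256,-2115/1024 | -1057/512,-33/16,-2,-1,0 } gives -4229/2048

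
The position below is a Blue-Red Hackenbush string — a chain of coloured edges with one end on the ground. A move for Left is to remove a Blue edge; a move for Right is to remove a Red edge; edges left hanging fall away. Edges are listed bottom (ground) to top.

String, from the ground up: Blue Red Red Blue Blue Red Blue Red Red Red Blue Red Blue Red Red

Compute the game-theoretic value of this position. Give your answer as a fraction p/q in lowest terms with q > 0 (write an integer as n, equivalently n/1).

1 of 15 · B · max L 0 · min R +∞ ⇒ 1
2 of 15 · BR · max L 0 · min R 1 ⇒ 1/2
3 of 15 · BRR · max L 0 · min R 1/2 ⇒ 1/4
4 of 15 · BRRB · max L 1/4 · min R 1/2 ⇒ 3/8
5 of 15 · BRRBB · max L 3/8 · min R 1/2 ⇒ 7/16
6 of 15 · BRRBBR · max L 3/8 · min R 7/16 ⇒ 13/32
7 of 15 · BRRBBRB · max L 13/32 · min R 7/16 ⇒ 27/64
8 of 15 · BRRBBRBR · max L 13/32 · min R 27/64 ⇒ 53/128
9 of 15 · BRRBBRBRR · max L 13/32 · min R 53/128 ⇒ 105/256
10 of 15 · BRRBBRBRRR · max L 13/32 · min R 105/256 ⇒ 209/512
11 of 15 · BRRBBRBRRRB · max L 209/512 · min R 105/256 ⇒ 419/1024
12 of 15 · BRRBBRBRRRBR · max L 209/512 · min R 419/1024 ⇒ 837/2048
13 of 15 · BRRBBRBRRRBRB · max L 837/2048 · min R 419/1024 ⇒ 1675/4096
14 of 15 · BRRBBRBRRRBRBR · max L 837/2048 · min R 1675/4096 ⇒ 3349/8192
15 of 15 · BRRBBRBRRRBRBRR · max L 837/2048 · min R 3349/8192 ⇒ 6697/16384

6697/16384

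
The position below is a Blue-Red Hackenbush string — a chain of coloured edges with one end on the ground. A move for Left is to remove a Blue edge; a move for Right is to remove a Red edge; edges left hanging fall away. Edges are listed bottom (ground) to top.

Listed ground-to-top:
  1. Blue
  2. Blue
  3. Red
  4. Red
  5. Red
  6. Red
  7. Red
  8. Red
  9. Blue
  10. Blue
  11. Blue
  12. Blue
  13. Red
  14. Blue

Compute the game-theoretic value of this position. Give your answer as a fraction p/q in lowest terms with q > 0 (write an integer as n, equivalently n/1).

Build val(s[:k]) for k = 1..14, string s = Blue Blue Red Red Red Red Red Red Blue Blue Blue Blue Red Blue.
step 1: add Blue to get B; options L={ 0 } R={ — } => 1
step 2: add Blue to get BB; options L={ 0, 1 } R={ — } => 2
step 3: add Red to get BBR; options L={ 0, 1 } R={ 2 } => 3/2
step 4: add Red to get BBRR; options L={ 0, 1 } R={ 3/2, 2 } => 5/4
step 5: add Red to get BBRRR; options L={ 0, 1 } R={ 5/4, 3/2, 2 } => 9/8
step 6: add Red to get BBRRRR; options L={ 0, 1 } R={ 9/8, 5/4, 3/2, 2 } => 17/16
step 7: add Red to get BBRRRRR; options L={ 0, 1 } R={ 17/16, 9/8, 5/4, 3/2, 2 } => 33/32
step 8: add Red to get BBRRRRRR; options L={ 0, 1 } R={ 33/32, 17/16, 9/8, 5/4, 3/2, 2 } => 65/64
step 9: add Blue to get BBRRRRRRB; options L={ 0, 1, 65/64 } R={ 33/32, 17/16, 9/8, 5/4, 3/2, 2 } => 131/128
step 10: add Blue to get BBRRRRRRBB; options L={ 0, 1, 65/64, 131/128 } R={ 33/32, 17/16, 9/8, 5/4, 3/2, 2 } => 263/256
step 11: add Blue to get BBRRRRRRBBB; options L={ 0, 1, 65/64, 131/128, 263/256 } R={ 33/32, 17/16, 9/8, 5/4, 3/2, 2 } => 527/512
step 12: add Blue to get BBRRRRRRBBBB; options L={ 0, 1, 65/64, 131/128, 263/256, 527/512 } R={ 33/32, 17/16, 9/8, 5/4, 3/2, 2 } => 1055/1024
step 13: add Red to get BBRRRRRRBBBBR; options L={ 0, 1, 65/64, 131/128, 263/256, 527/512 } R={ 1055/1024, 33/32, 17/16, 9/8, 5/4, 3/2, 2 } => 2109/2048
step 14: add Blue to get BBRRRRRRBBBBRB; options L={ 0, 1, 65/64, 131/128, 263/256, 527/512, 2109/2048 } R={ 1055/1024, 33/32, 17/16, 9/8, 5/4, 3/2, 2 } => 4219/4096

4219/4096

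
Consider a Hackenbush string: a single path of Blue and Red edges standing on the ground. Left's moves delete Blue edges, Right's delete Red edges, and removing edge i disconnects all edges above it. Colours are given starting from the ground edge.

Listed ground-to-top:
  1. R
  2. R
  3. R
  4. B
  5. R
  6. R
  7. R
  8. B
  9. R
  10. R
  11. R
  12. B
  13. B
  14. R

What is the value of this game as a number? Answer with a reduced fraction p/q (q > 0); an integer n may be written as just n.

-6003/2048

Recurse on prefixes of the 14-edge string R R R B R R R B R R R B B R:
1 of 14 · R · max L −∞ · min R 0 -> -1
2 of 14 · RR · max L −∞ · min R -1 -> -2
3 of 14 · RRR · max L −∞ · min R -2 -> -3
4 of 14 · RRRB · max L -3 · min R -2 -> -5/2
5 of 14 · RRRBR · max L -3 · min R -5/2 -> -11/4
6 of 14 · RRRBRR · max L -3 · min R -11/4 -> -23/8
7 of 14 · RRRBRRR · max L -3 · min R -23/8 -> -47/16
8 of 14 · RRRBRRRB · max L -47/16 · min R -23/8 -> -93/32
9 of 14 · RRRBRRRBR · max L -47/16 · min R -93/32 -> -187/64
10 of 14 · RRRBRRRBRR · max L -47/16 · min R -187/64 -> -375/128
11 of 14 · RRRBRRRBRRR · max L -47/16 · min R -375/128 -> -751/256
12 of 14 · RRRBRRRBRRRB · max L -751/256 · min R -375/128 -> -1501/512
13 of 14 · RRRBRRRBRRRBB · max L -1501/512 · min R -375/128 -> -3001/1024
14 of 14 · RRRBRRRBRRRBBR · max L -1501/512 · min R -3001/1024 -> -6003/2048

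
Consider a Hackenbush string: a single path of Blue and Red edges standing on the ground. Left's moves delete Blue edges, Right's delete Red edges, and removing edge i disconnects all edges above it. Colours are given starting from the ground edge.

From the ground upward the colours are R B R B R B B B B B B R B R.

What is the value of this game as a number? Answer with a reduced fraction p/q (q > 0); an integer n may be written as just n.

-5131/8192

step 1: add R to get R; options L={ none } R={ 0 } => -1
step 2: add B to get RB; options L={ -1 } R={ 0 } => -1/2
step 3: add R to get RBR; options L={ -1 } R={ -1/2,0 } => -3/4
step 4: add B to get RBRB; options L={ -1,-3/4 } R={ -1/2,0 } => -5/8
step 5: add R to get RBRBR; options L={ -1,-3/4 } R={ -5/8,-1/2,0 } => -11/16
step 6: add B to get RBRBRB; options L={ -1,-3/4,-11/16 } R={ -5/8,-1/2,0 } => -21/32
step 7: add B to get RBRBRBB; options L={ -1,-3/4,-11/16,-21/32 } R={ -5/8,-1/2,0 } => -41/64
step 8: add B to get RBRBRBBB; options L={ -1,-3/4,-11/16,-21/32,-41/64 } R={ -5/8,-1/2,0 } => -81/128
step 9: add B to get RBRBRBBBB; options L={ -1,-3/4,-11/16,-21/32,-41/64,-81/128 } R={ -5/8,-1/2,0 } => -161/256
step 10: add B to get RBRBRBBBBB; options L={ -1,-3/4,-11/16,-21/32,-41/64,-81/128,-161/256 } R={ -5/8,-1/2,0 } => -321/512
step 11: add B to get RBRBRBBBBBB; options L={ -1,-3/4,-11/16,-21/32,-41/64,-81/128,-161/256,-321/512 } R={ -5/8,-1/2,0 } => -641/1024
step 12: add R to get RBRBRBBBBBBR; options L={ -1,-3/4,-11/16,-21/32,-41/64,-81/128,-161/256,-321/512 } R={ -641/1024,-5/8,-1/2,0 } => -1283/2048
step 13: add B to get RBRBRBBBBBBRB; options L={ -1,-3/4,-11/16,-21/32,-41/64,-81/128,-161/256,-321/512,-1283/2048 } R={ -641/1024,-5/8,-1/2,0 } => -2565/4096
step 14: add R to get RBRBRBBBBBBRBR; options L={ -1,-3/4,-11/16,-21/32,-41/64,-81/128,-161/256,-321/512,-1283/2048 } R={ -2565/4096,-641/1024,-5/8,-1/2,0 } => -5131/8192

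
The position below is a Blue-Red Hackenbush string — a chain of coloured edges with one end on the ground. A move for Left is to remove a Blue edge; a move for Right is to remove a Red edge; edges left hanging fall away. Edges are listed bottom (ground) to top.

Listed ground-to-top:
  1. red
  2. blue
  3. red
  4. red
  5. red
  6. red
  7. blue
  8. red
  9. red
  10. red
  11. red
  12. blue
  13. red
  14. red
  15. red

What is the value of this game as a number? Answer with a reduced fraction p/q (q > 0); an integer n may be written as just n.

-15855/16384

step 1: add red to get r; options L={ none } R={ 0 } gives -1
step 2: add blue to get rb; options L={ -1 } R={ 0 } gives -1/2
step 3: add red to get rbr; options L={ -1 } R={ -1/2,0 } gives -3/4
step 4: add red to get rbrr; options L={ -1 } R={ -3/4,-1/2,0 } gives -7/8
step 5: add red to get rbrrr; options L={ -1 } R={ -7/8,-3/4,-1/2,0 } gives -15/16
step 6: add red to get rbrrrr; options L={ -1 } R={ -15/16,-7/8,-3/4,-1/2,0 } gives -31/32
step 7: add blue to get rbrrrrb; options L={ -1,-31/32 } R={ -15/16,-7/8,-3/4,-1/2,0 } gives -61/64
step 8: add red to get rbrrrrbr; options L={ -1,-31/32 } R={ -61/64,-15/16,-7/8,-3/4,-1/2,0 } gives -123/128
step 9: add red to get rbrrrrbrr; options L={ -1,-31/32 } R={ -123/128,-61/64,-15/16,-7/8,-3/4,-1/2,0 } gives -247/256
step 10: add red to get rbrrrrbrrr; options L={ -1,-31/32 } R={ -247/256,-123/128,-61/64,-15/16,-7/8,-3/4,-1/2,0 } gives -495/512
step 11: add red to get rbrrrrbrrrr; options L={ -1,-31/32 } R={ -495/512,-247/256,-123/128,-61/64,-15/16,-7/8,-3/4,-1/2,0 } gives -991/1024
step 12: add blue to get rbrrrrbrrrrb; options L={ -1,-31/32,-991/1024 } R={ -495/512,-247/256,-123/128,-61/64,-15/16,-7/8,-3/4,-1/2,0 } gives -1981/2048
step 13: add red to get rbrrrrbrrrrbr; options L={ -1,-31/32,-991/1024 } R={ -1981/2048,-495/512,-247/256,-123/128,-61/64,-15/16,-7/8,-3/4,-1/2,0 } gives -3963/4096
step 14: add red to get rbrrrrbrrrrbrr; options L={ -1,-31/32,-991/1024 } R={ -3963/4096,-1981/2048,-495/512,-247/256,-123/128,-61/64,-15/16,-7/8,-3/4,-1/2,0 } gives -7927/8192
step 15: add red to get rbrrrrbrrrrbrrr; options L={ -1,-31/32,-991/1024 } R={ -7927/8192,-3963/4096,-1981/2048,-495/512,-247/256,-123/128,-61/64,-15/16,-7/8,-3/4,-1/2,0 } gives -15855/16384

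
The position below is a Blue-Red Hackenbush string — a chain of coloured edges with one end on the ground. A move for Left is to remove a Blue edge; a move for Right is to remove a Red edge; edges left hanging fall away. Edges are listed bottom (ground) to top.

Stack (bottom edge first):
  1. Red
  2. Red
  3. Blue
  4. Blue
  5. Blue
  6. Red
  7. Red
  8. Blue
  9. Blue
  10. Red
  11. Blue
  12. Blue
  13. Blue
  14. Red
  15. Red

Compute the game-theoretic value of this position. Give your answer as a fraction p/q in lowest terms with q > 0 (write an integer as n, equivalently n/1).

R: Left { — }, Right { 0 } gives simplest -1
RR: Left { — }, Right { -1,0 } gives simplest -2
RRB: Left { -2 }, Right { -1,0 } gives simplest -3/2
RRBB: Left { -2,-3/2 }, Right { -1,0 } gives simplest -5/4
RRBBB: Left { -2,-3/2,-5/4 }, Right { -1,0 } gives simplest -9/8
RRBBBR: Left { -2,-3/2,-5/4 }, Right { -9/8,-1,0 } gives simplest -19/16
RRBBBRR: Left { -2,-3/2,-5/4 }, Right { -19/16,-9/8,-1,0 } gives simplest -39/32
RRBBBRRB: Left { -2,-3/2,-5/4,-39/32 }, Right { -19/16,-9/8,-1,0 } gives simplest -77/64
RRBBBRRBB: Left { -2,-3/2,-5/4,-39/32,-77/64 }, Right { -19/16,-9/8,-1,0 } gives simplest -153/128
RRBBBRRBBR: Left { -2,-3/2,-5/4,-39/32,-77/64 }, Right { -153/128,-19/16,-9/8,-1,0 } gives simplest -307/256
RRBBBRRBBRB: Left { -2,-3/2,-5/4,-39/32,-77/64,-307/256 }, Right { -153/128,-19/16,-9/8,-1,0 } gives simplest -613/512
RRBBBRRBBRBB: Left { -2,-3/2,-5/4,-39/32,-77/64,-307/256,-613/512 }, Right { -153/128,-19/16,-9/8,-1,0 } gives simplest -1225/1024
RRBBBRRBBRBBB: Left { -2,-3/2,-5/4,-39/32,-77/64,-307/256,-613/512,-1225/1024 }, Right { -153/128,-19/16,-9/8,-1,0 } gives simplest -2449/2048
RRBBBRRBBRBBBR: Left { -2,-3/2,-5/4,-39/32,-77/64,-307/256,-613/512,-1225/1024 }, Right { -2449/2048,-153/128,-19/16,-9/8,-1,0 } gives simplest -4899/4096
RRBBBRRBBRBBBRR: Left { -2,-3/2,-5/4,-39/32,-77/64,-307/256,-613/512,-1225/1024 }, Right { -4899/4096,-2449/2048,-153/128,-19/16,-9/8,-1,0 } gives simplest -9799/8192

-9799/8192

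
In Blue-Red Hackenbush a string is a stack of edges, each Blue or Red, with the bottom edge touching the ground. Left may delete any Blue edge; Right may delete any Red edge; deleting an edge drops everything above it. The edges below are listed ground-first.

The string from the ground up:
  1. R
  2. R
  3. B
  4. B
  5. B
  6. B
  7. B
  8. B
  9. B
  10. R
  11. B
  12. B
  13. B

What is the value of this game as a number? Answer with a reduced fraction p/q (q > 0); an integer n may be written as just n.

1 of 13 · R · max L −∞ · min R 0 gives -1
2 of 13 · RR · max L −∞ · min R -1 gives -2
3 of 13 · RRB · max L -2 · min R -1 gives -3/2
4 of 13 · RRBB · max L -3/2 · min R -1 gives -5/4
5 of 13 · RRBBB · max L -5/4 · min R -1 gives -9/8
6 of 13 · RRBBBB · max L -9/8 · min R -1 gives -17/16
7 of 13 · RRBBBBB · max L -17/16 · min R -1 gives -33/32
8 of 13 · RRBBBBBB · max L -33/32 · min R -1 gives -65/64
9 of 13 · RRBBBBBBB · max L -65/64 · min R -1 gives -129/128
10 of 13 · RRBBBBBBBR · max L -65/64 · min R -129/128 gives -259/256
11 of 13 · RRBBBBBBBRB · max L -259/256 · min R -129/128 gives -517/512
12 of 13 · RRBBBBBBBRBB · max L -517/512 · min R -129/128 gives -1033/1024
13 of 13 · RRBBBBBBBRBBB · max L -1033/1024 · min R -129/128 gives -2065/2048

-2065/2048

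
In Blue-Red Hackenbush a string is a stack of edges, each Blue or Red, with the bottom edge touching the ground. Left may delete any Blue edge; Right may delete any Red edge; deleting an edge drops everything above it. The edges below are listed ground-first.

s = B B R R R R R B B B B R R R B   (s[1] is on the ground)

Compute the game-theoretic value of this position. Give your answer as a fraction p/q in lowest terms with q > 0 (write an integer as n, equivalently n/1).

Build val(s[:k]) for k = 1..15, string s = B B R R R R R B B B B R R R B.
edge 1 of 15 (B): { 0 | ∅ } -> 1
edge 2 of 15 (B): { 0, 1 | ∅ } -> 2
edge 3 of 15 (R): { 0, 1 | 2 } -> 3/2
edge 4 of 15 (R): { 0, 1 | 3/2, 2 } -> 5/4
edge 5 of 15 (R): { 0, 1 | 5/4, 3/2, 2 } -> 9/8
edge 6 of 15 (R): { 0, 1 | 9/8, 5/4, 3/2, 2 } -> 17/16
edge 7 of 15 (R): { 0, 1 | 17/16, 9/8, 5/4, 3/2, 2 } -> 33/32
edge 8 of 15 (B): { 0, 1, 33/32 | 17/16, 9/8, 5/4, 3/2, 2 } -> 67/64
edge 9 of 15 (B): { 0, 1, 33/32, 67/64 | 17/16, 9/8, 5/4, 3/2, 2 } -> 135/128
edge 10 of 15 (B): { 0, 1, 33/32, 67/64, 135/128 | 17/16, 9/8, 5/4, 3/2, 2 } -> 271/256
edge 11 of 15 (B): { 0, 1, 33/32, 67/64, 135/128, 271/256 | 17/16, 9/8, 5/4, 3/2, 2 } -> 543/512
edge 12 of 15 (R): { 0, 1, 33/32, 67/64, 135/128, 271/256 | 543/512, 17/16, 9/8, 5/4, 3/2, 2 } -> 1085/1024
edge 13 of 15 (R): { 0, 1, 33/32, 67/64, 135/128, 271/256 | 1085/1024, 543/512, 17/16, 9/8, 5/4, 3/2, 2 } -> 2169/2048
edge 14 of 15 (R): { 0, 1, 33/32, 67/64, 135/128, 271/256 | 2169/2048, 1085/1024, 543/512, 17/16, 9/8, 5/4, 3/2, 2 } -> 4337/4096
edge 15 of 15 (B): { 0, 1, 33/32, 67/64, 135/128, 271/256, 4337/4096 | 2169/2048, 1085/1024, 543/512, 17/16, 9/8, 5/4, 3/2, 2 } -> 8675/8192

8675/8192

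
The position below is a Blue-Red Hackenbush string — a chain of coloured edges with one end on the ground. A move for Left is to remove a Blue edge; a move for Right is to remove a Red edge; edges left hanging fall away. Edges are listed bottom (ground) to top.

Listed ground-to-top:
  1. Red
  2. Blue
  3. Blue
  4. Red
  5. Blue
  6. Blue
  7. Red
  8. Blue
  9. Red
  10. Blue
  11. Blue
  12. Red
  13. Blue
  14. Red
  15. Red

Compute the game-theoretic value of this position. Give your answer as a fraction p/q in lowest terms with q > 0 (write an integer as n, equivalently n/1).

Prefix values for Red Blue Blue Red Blue Blue Red Blue Red Blue Blue Red Blue Red Red via {L|R} + simplicity:
step 1: add Red to get R; options L={ (no moves) } R={ 0 } → -1
step 2: add Blue to get RB; options L={ -1 } R={ 0 } → -1/2
step 3: add Blue to get RBB; options L={ -1,-1/2 } R={ 0 } → -1/4
step 4: add Red to get RBBR; options L={ -1,-1/2 } R={ -1/4,0 } → -3/8
step 5: add Blue to get RBBRB; options L={ -1,-1/2,-3/8 } R={ -1/4,0 } → -5/16
step 6: add Blue to get RBBRBB; options L={ -1,-1/2,-3/8,-5/16 } R={ -1/4,0 } → -9/32
step 7: add Red to get RBBRBBR; options L={ -1,-1/2,-3/8,-5/16 } R={ -9/32,-1/4,0 } → -19/64
step 8: add Blue to get RBBRBBRB; options L={ -1,-1/2,-3/8,-5/16,-19/64 } R={ -9/32,-1/4,0 } → -37/128
step 9: add Red to get RBBRBBRBR; options L={ -1,-1/2,-3/8,-5/16,-19/64 } R={ -37/128,-9/32,-1/4,0 } → -75/256
step 10: add Blue to get RBBRBBRBRB; options L={ -1,-1/2,-3/8,-5/16,-19/64,-75/256 } R={ -37/128,-9/32,-1/4,0 } → -149/512
step 11: add Blue to get RBBRBBRBRBB; options L={ -1,-1/2,-3/8,-5/16,-19/64,-75/256,-149/512 } R={ -37/128,-9/32,-1/4,0 } → -297/1024
step 12: add Red to get RBBRBBRBRBBR; options L={ -1,-1/2,-3/8,-5/16,-19/64,-75/256,-149/512 } R={ -297/1024,-37/128,-9/32,-1/4,0 } → -595/2048
step 13: add Blue to get RBBRBBRBRBBRB; options L={ -1,-1/2,-3/8,-5/16,-19/64,-75/256,-149/512,-595/2048 } R={ -297/1024,-37/128,-9/32,-1/4,0 } → -1189/4096
step 14: add Red to get RBBRBBRBRBBRBR; options L={ -1,-1/2,-3/8,-5/16,-19/64,-75/256,-149/512,-595/2048 } R={ -1189/4096,-297/1024,-37/128,-9/32,-1/4,0 } → -2379/8192
step 15: add Red to get RBBRBBRBRBBRBRR; options L={ -1,-1/2,-3/8,-5/16,-19/64,-75/256,-149/512,-595/2048 } R={ -2379/8192,-1189/4096,-297/1024,-37/128,-9/32,-1/4,0 } → -4759/16384

-4759/16384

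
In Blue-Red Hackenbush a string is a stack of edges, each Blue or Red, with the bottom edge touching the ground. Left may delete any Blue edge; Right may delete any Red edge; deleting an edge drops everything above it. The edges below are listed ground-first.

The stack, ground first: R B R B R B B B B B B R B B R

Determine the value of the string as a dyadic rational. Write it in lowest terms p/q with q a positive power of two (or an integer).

Prefix values for R B R B R B B B B B B R B B R via {L|R} + simplicity:
step 1: add R to get R; options L={ ∅ } R={ 0 } => -1
step 2: add B to get RB; options L={ -1 } R={ 0 } => -1/2
step 3: add R to get RBR; options L={ -1 } R={ -1/2,0 } => -3/4
step 4: add B to get RBRB; options L={ -1,-3/4 } R={ -1/2,0 } => -5/8
step 5: add R to get RBRBR; options L={ -1,-3/4 } R={ -5/8,-1/2,0 } => -11/16
step 6: add B to get RBRBRB; options L={ -1,-3/4,-11/16 } R={ -5/8,-1/2,0 } => -21/32
step 7: add B to get RBRBRBB; options L={ -1,-3/4,-11/16,-21/32 } R={ -5/8,-1/2,0 } => -41/64
step 8: add B to get RBRBRBBB; options L={ -1,-3/4,-11/16,-21/32,-41/64 } R={ -5/8,-1/2,0 } => -81/128
step 9: add B to get RBRBRBBBB; options L={ -1,-3/4,-11/16,-21/32,-41/64,-81/128 } R={ -5/8,-1/2,0 } => -161/256
step 10: add B to get RBRBRBBBBB; options L={ -1,-3/4,-11/16,-21/32,-41/64,-81/128,-161/256 } R={ -5/8,-1/2,0 } => -321/512
step 11: add B to get RBRBRBBBBBB; options L={ -1,-3/4,-11/16,-21/32,-41/64,-81/128,-161/256,-321/512 } R={ -5/8,-1/2,0 } => -641/1024
step 12: add R to get RBRBRBBBBBBR; options L={ -1,-3/4,-11/16,-21/32,-41/64,-81/128,-161/256,-321/512 } R={ -641/1024,-5/8,-1/2,0 } => -1283/2048
step 13: add B to get RBRBRBBBBBBRB; options L={ -1,-3/4,-11/16,-21/32,-41/64,-81/128,-161/256,-321/512,-1283/2048 } R={ -641/1024,-5/8,-1/2,0 } => -2565/4096
step 14: add B to get RBRBRBBBBBBRBB; options L={ -1,-3/4,-11/16,-21/32,-41/64,-81/128,-161/256,-321/512,-1283/2048,-2565/4096 } R={ -641/1024,-5/8,-1/2,0 } => -5129/8192
step 15: add R to get RBRBRBBBBBBRBBR; options L={ -1,-3/4,-11/16,-21/32,-41/64,-81/128,-161/256,-321/512,-1283/2048,-2565/4096 } R={ -5129/8192,-641/1024,-5/8,-1/2,0 } => -10259/16384

-10259/16384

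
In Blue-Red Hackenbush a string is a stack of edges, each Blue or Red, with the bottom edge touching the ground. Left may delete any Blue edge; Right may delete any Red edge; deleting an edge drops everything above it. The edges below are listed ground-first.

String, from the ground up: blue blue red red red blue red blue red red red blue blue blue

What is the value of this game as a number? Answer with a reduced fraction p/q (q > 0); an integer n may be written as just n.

edge 1 of 14 (blue): { 0 | · } -> 1
edge 2 of 14 (blue): { 0; 1 | · } -> 2
edge 3 of 14 (red): { 0; 1 | 2 } -> 3/2
edge 4 of 14 (red): { 0; 1 | 3/2; 2 } -> 5/4
edge 5 of 14 (red): { 0; 1 | 5/4; 3/2; 2 } -> 9/8
edge 6 of 14 (blue): { 0; 1; 9/8 | 5/4; 3/2; 2 } -> 19/16
edge 7 of 14 (red): { 0; 1; 9/8 | 19/16; 5/4; 3/2; 2 } -> 37/32
edge 8 of 14 (blue): { 0; 1; 9/8; 37/32 | 19/16; 5/4; 3/2; 2 } -> 75/64
edge 9 of 14 (red): { 0; 1; 9/8; 37/32 | 75/64; 19/16; 5/4; 3/2; 2 } -> 149/128
edge 10 of 14 (red): { 0; 1; 9/8; 37/32 | 149/128; 75/64; 19/16; 5/4; 3/2; 2 } -> 297/256
edge 11 of 14 (red): { 0; 1; 9/8; 37/32 | 297/256; 149/128; 75/64; 19/16; 5/4; 3/2; 2 } -> 593/512
edge 12 of 14 (blue): { 0; 1; 9/8; 37/32; 593/512 | 297/256; 149/128; 75/64; 19/16; 5/4; 3/2; 2 } -> 1187/1024
edge 13 of 14 (blue): { 0; 1; 9/8; 37/32; 593/512; 1187/1024 | 297/256; 149/128; 75/64; 19/16; 5/4; 3/2; 2 } -> 2375/2048
edge 14 of 14 (blue): { 0; 1; 9/8; 37/32; 593/512; 1187/1024; 2375/2048 | 297/256; 149/128; 75/64; 19/16; 5/4; 3/2; 2 } -> 4751/4096

4751/4096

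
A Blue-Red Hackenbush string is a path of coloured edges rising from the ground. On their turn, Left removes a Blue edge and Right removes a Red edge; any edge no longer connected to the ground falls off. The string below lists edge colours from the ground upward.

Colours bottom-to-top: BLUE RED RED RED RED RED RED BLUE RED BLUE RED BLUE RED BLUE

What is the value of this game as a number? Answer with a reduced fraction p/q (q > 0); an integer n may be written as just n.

Recurse on prefixes of the 14-edge string BLUE RED RED RED RED RED RED BLUE RED BLUE RED BLUE RED BLUE:
1 of 14 · B · max L 0 · min R +∞ = 1
2 of 14 · BR · max L 0 · min R 1 = 1/2
3 of 14 · BRR · max L 0 · min R 1/2 = 1/4
4 of 14 · BRRR · max L 0 · min R 1/4 = 1/8
5 of 14 · BRRRR · max L 0 · min R 1/8 = 1/16
6 of 14 · BRRRRR · max L 0 · min R 1/16 = 1/32
7 of 14 · BRRRRRR · max L 0 · min R 1/32 = 1/64
8 of 14 · BRRRRRRB · max L 1/64 · min R 1/32 = 3/128
9 of 14 · BRRRRRRBR · max L 1/64 · min R 3/128 = 5/256
10 of 14 · BRRRRRRBRB · max L 5/256 · min R 3/128 = 11/512
11 of 14 · BRRRRRRBRBR · max L 5/256 · min R 11/512 = 21/1024
12 of 14 · BRRRRRRBRBRB · max L 21/1024 · min R 11/512 = 43/2048
13 of 14 · BRRRRRRBRBRBR · max L 21/1024 · min R 43/2048 = 85/4096
14 of 14 · BRRRRRRBRBRBRB · max L 85/4096 · min R 43/2048 = 171/8192

171/8192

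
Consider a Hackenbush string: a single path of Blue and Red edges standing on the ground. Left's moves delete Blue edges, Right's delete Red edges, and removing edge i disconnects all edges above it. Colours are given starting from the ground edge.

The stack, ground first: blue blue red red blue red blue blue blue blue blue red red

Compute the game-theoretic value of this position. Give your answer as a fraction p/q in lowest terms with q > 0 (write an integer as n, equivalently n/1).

Prefix values for blue blue red red blue red blue blue blue blue blue red red via {L|R} + simplicity:
G_1 [b]  L=[0]  R=[—]  → 1
G_2 [bb]  L=[0 1]  R=[—]  → 2
G_3 [bbr]  L=[0 1]  R=[2]  → 3/2
G_4 [bbrr]  L=[0 1]  R=[3/2 2]  → 5/4
G_5 [bbrrb]  L=[0 1 5/4]  R=[3/2 2]  → 11/8
G_6 [bbrrbr]  L=[0 1 5/4]  R=[11/8 3/2 2]  → 21/16
G_7 [bbrrbrb]  L=[0 1 5/4 21/16]  R=[11/8 3/2 2]  → 43/32
G_8 [bbrrbrbb]  L=[0 1 5/4 21/16 43/32]  R=[11/8 3/2 2]  → 87/64
G_9 [bbrrbrbbb]  L=[0 1 5/4 21/16 43/32 87/64]  R=[11/8 3/2 2]  → 175/128
G_10 [bbrrbrbbbb]  L=[0 1 5/4 21/16 43/32 87/64 175/128]  R=[11/8 3/2 2]  → 351/256
G_11 [bbrrbrbbbbb]  L=[0 1 5/4 21/16 43/32 87/64 175/128 351/256]  R=[11/8 3/2 2]  → 703/512
G_12 [bbrrbrbbbbbr]  L=[0 1 5/4 21/16 43/32 87/64 175/128 351/256]  R=[703/512 11/8 3/2 2]  → 1405/1024
G_13 [bbrrbrbbbbbrr]  L=[0 1 5/4 21/16 43/32 87/64 175/128 351/256]  R=[1405/1024 703/512 11/8 3/2 2]  → 2809/2048

2809/2048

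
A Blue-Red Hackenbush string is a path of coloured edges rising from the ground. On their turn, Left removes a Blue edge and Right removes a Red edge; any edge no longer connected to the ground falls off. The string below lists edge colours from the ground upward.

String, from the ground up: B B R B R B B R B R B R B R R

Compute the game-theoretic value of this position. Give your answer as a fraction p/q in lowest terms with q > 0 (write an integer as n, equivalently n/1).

13993/8192

edge 1 of 15 (B): { 0 |  } — 1
edge 2 of 15 (B): { 0,1 |  } — 2
edge 3 of 15 (R): { 0,1 | 2 } — 3/2
edge 4 of 15 (B): { 0,1,3/2 | 2 } — 7/4
edge 5 of 15 (R): { 0,1,3/2 | 7/4,2 } — 13/8
edge 6 of 15 (B): { 0,1,3/2,13/8 | 7/4,2 } — 27/16
edge 7 of 15 (B): { 0,1,3/2,13/8,27/16 | 7/4,2 } — 55/32
edge 8 of 15 (R): { 0,1,3/2,13/8,27/16 | 55/32,7/4,2 } — 109/64
edge 9 of 15 (B): { 0,1,3/2,13/8,27/16,109/64 | 55/32,7/4,2 } — 219/128
edge 10 of 15 (R): { 0,1,3/2,13/8,27/16,109/64 | 219/128,55/32,7/4,2 } — 437/256
edge 11 of 15 (B): { 0,1,3/2,13/8,27/16,109/64,437/256 | 219/128,55/32,7/4,2 } — 875/512
edge 12 of 15 (R): { 0,1,3/2,13/8,27/16,109/64,437/256 | 875/512,219/128,55/32,7/4,2 } — 1749/1024
edge 13 of 15 (B): { 0,1,3/2,13/8,27/16,109/64,437/256,1749/1024 | 875/512,219/128,55/32,7/4,2 } — 3499/2048
edge 14 of 15 (R): { 0,1,3/2,13/8,27/16,109/64,437/256,1749/1024 | 3499/2048,875/512,219/128,55/32,7/4,2 } — 6997/4096
edge 15 of 15 (R): { 0,1,3/2,13/8,27/16,109/64,437/256,1749/1024 | 6997/4096,3499/2048,875/512,219/128,55/32,7/4,2 } — 13993/8192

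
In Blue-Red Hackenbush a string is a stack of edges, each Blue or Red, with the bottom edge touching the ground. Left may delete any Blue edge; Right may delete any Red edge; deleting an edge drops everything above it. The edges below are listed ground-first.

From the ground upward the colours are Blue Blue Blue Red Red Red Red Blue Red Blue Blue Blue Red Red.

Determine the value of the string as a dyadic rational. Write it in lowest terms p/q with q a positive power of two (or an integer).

4281/2048

edge 1 of 14 (Blue): { 0 | — } = 1
edge 2 of 14 (Blue): { 0,1 | — } = 2
edge 3 of 14 (Blue): { 0,1,2 | — } = 3
edge 4 of 14 (Red): { 0,1,2 | 3 } = 5/2
edge 5 of 14 (Red): { 0,1,2 | 5/2,3 } = 9/4
edge 6 of 14 (Red): { 0,1,2 | 9/4,5/2,3 } = 17/8
edge 7 of 14 (Red): { 0,1,2 | 17/8,9/4,5/2,3 } = 33/16
edge 8 of 14 (Blue): { 0,1,2,33/16 | 17/8,9/4,5/2,3 } = 67/32
edge 9 of 14 (Red): { 0,1,2,33/16 | 67/32,17/8,9/4,5/2,3 } = 133/64
edge 10 of 14 (Blue): { 0,1,2,33/16,133/64 | 67/32,17/8,9/4,5/2,3 } = 267/128
edge 11 of 14 (Blue): { 0,1,2,33/16,133/64,267/128 | 67/32,17/8,9/4,5/2,3 } = 535/256
edge 12 of 14 (Blue): { 0,1,2,33/16,133/64,267/128,535/256 | 67/32,17/8,9/4,5/2,3 } = 1071/512
edge 13 of 14 (Red): { 0,1,2,33/16,133/64,267/128,535/256 | 1071/512,67/32,17/8,9/4,5/2,3 } = 2141/1024
edge 14 of 14 (Red): { 0,1,2,33/16,133/64,267/128,535/256 | 2141/1024,1071/512,67/32,17/8,9/4,5/2,3 } = 4281/2048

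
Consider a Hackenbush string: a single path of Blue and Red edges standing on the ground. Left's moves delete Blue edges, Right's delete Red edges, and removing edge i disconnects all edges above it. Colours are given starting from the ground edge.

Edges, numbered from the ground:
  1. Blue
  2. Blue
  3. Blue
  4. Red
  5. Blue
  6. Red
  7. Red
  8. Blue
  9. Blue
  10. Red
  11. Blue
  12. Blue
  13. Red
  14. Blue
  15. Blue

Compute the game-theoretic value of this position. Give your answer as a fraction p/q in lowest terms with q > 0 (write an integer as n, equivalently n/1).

10679/4096

Build value(s[:k]) for k = 1..15, string s = Blue Blue Blue Red Blue Red Red Blue Blue Red Blue Blue Red Blue Blue.
1 of 15 · B · max L 0 · min R +∞ — 1
2 of 15 · BB · max L 1 · min R +∞ — 2
3 of 15 · BBB · max L 2 · min R +∞ — 3
4 of 15 · BBBR · max L 2 · min R 3 — 5/2
5 of 15 · BBBRB · max L 5/2 · min R 3 — 11/4
6 of 15 · BBBRBR · max L 5/2 · min R 11/4 — 21/8
7 of 15 · BBBRBRR · max L 5/2 · min R 21/8 — 41/16
8 of 15 · BBBRBRRB · max L 41/16 · min R 21/8 — 83/32
9 of 15 · BBBRBRRBB · max L 83/32 · min R 21/8 — 167/64
10 of 15 · BBBRBRRBBR · max L 83/32 · min R 167/64 — 333/128
11 of 15 · BBBRBRRBBRB · max L 333/128 · min R 167/64 — 667/256
12 of 15 · BBBRBRRBBRBB · max L 667/256 · min R 167/64 — 1335/512
13 of 15 · BBBRBRRBBRBBR · max L 667/256 · min R 1335/512 — 2669/1024
14 of 15 · BBBRBRRBBRBBRB · max L 2669/1024 · min R 1335/512 — 5339/2048
15 of 15 · BBBRBRRBBRBBRBB · max L 5339/2048 · min R 1335/512 — 10679/4096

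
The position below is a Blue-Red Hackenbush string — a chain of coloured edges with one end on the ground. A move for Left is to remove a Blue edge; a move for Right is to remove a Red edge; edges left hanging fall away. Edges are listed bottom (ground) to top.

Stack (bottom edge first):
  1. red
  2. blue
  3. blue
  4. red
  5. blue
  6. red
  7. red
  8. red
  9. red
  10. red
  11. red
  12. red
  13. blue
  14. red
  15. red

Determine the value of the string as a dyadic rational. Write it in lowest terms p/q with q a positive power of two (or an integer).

-6135/16384

Prefix values for red blue blue red blue red red red red red red red blue red red via {L|R} + simplicity:
r: Left { none }, Right { 0 } gives simplest -1
rb: Left { -1 }, Right { 0 } gives simplest -1/2
rbb: Left { -1 -1/2 }, Right { 0 } gives simplest -1/4
rbbr: Left { -1 -1/2 }, Right { -1/4 0 } gives simplest -3/8
rbbrb: Left { -1 -1/2 -3/8 }, Right { -1/4 0 } gives simplest -5/16
rbbrbr: Left { -1 -1/2 -3/8 }, Right { -5/16 -1/4 0 } gives simplest -11/32
rbbrbrr: Left { -1 -1/2 -3/8 }, Right { -11/32 -5/16 -1/4 0 } gives simplest -23/64
rbbrbrrr: Left { -1 -1/2 -3/8 }, Right { -23/64 -11/32 -5/16 -1/4 0 } gives simplest -47/128
rbbrbrrrr: Left { -1 -1/2 -3/8 }, Right { -47/128 -23/64 -11/32 -5/16 -1/4 0 } gives simplest -95/256
rbbrbrrrrr: Left { -1 -1/2 -3/8 }, Right { -95/256 -47/128 -23/64 -11/32 -5/16 -1/4 0 } gives simplest -191/512
rbbrbrrrrrr: Left { -1 -1/2 -3/8 }, Right { -191/512 -95/256 -47/128 -23/64 -11/32 -5/16 -1/4 0 } gives simplest -383/1024
rbbrbrrrrrrr: Left { -1 -1/2 -3/8 }, Right { -383/1024 -191/512 -95/256 -47/128 -23/64 -11/32 -5/16 -1/4 0 } gives simplest -767/2048
rbbrbrrrrrrrb: Left { -1 -1/2 -3/8 -767/2048 }, Right { -383/1024 -191/512 -95/256 -47/128 -23/64 -11/32 -5/16 -1/4 0 } gives simplest -1533/4096
rbbrbrrrrrrrbr: Left { -1 -1/2 -3/8 -767/2048 }, Right { -1533/4096 -383/1024 -191/512 -95/256 -47/128 -23/64 -11/32 -5/16 -1/4 0 } gives simplest -3067/8192
rbbrbrrrrrrrbrr: Left { -1 -1/2 -3/8 -767/2048 }, Right { -3067/8192 -1533/4096 -383/1024 -191/512 -95/256 -47/128 -23/64 -11/32 -5/16 -1/4 0 } gives simplest -6135/16384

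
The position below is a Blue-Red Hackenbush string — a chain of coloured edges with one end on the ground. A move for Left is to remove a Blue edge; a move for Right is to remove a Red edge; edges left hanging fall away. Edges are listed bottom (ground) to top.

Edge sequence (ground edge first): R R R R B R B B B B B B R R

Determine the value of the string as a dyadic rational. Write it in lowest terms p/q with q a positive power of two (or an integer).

-3591/1024

Build val(s[:k]) for k = 1..14, string s = R R R R B R B B B B B B R R.
val(R) = { none | 0 } = -1
val(RR) = { none | -1,0 } = -2
val(RRR) = { none | -2,-1,0 } = -3
val(RRRR) = { none | -3,-2,-1,0 } = -4
val(RRRRB) = { -4 | -3,-2,-1,0 } = -7/2
val(RRRRBR) = { -4 | -7/2,-3,-2,-1,0 } = -15/4
val(RRRRBRB) = { -4,-15/4 | -7/2,-3,-2,-1,0 } = -29/8
val(RRRRBRBB) = { -4,-15/4,-29/8 | -7/2,-3,-2,-1,0 } = -57/16
val(RRRRBRBBB) = { -4,-15/4,-29/8,-57/16 | -7/2,-3,-2,-1,0 } = -113/32
val(RRRRBRBBBB) = { -4,-15/4,-29/8,-57/16,-113/32 | -7/2,-3,-2,-1,0 } = -225/64
val(RRRRBRBBBBB) = { -4,-15/4,-29/8,-57/16,-113/32,-225/64 | -7/2,-3,-2,-1,0 } = -449/128
val(RRRRBRBBBBBB) = { -4,-15/4,-29/8,-57/16,-113/32,-225/64,-449/128 | -7/2,-3,-2,-1,0 } = -897/256
val(RRRRBRBBBBBBR) = { -4,-15/4,-29/8,-57/16,-113/32,-225/64,-449/128 | -897/256,-7/2,-3,-2,-1,0 } = -1795/512
val(RRRRBRBBBBBBRR) = { -4,-15/4,-29/8,-57/16,-113/32,-225/64,-449/128 | -1795/512,-897/256,-7/2,-3,-2,-1,0 } = -3591/1024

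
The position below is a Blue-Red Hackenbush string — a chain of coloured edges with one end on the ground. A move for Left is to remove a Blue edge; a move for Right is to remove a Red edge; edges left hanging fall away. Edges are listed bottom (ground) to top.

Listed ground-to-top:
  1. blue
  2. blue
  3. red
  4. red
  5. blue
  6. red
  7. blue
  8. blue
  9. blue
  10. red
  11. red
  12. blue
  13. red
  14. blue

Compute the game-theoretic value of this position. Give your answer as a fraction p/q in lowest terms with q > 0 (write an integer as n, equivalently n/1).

5579/4096

Prefix values for blue blue red red blue red blue blue blue red red blue red blue via {L|R} + simplicity:
value(b) = { 0 | — } → 1
value(bb) = { 0,1 | — } → 2
value(bbr) = { 0,1 | 2 } → 3/2
value(bbrr) = { 0,1 | 3/2,2 } → 5/4
value(bbrrb) = { 0,1,5/4 | 3/2,2 } → 11/8
value(bbrrbr) = { 0,1,5/4 | 11/8,3/2,2 } → 21/16
value(bbrrbrb) = { 0,1,5/4,21/16 | 11/8,3/2,2 } → 43/32
value(bbrrbrbb) = { 0,1,5/4,21/16,43/32 | 11/8,3/2,2 } → 87/64
value(bbrrbrbbb) = { 0,1,5/4,21/16,43/32,87/64 | 11/8,3/2,2 } → 175/128
value(bbrrbrbbbr) = { 0,1,5/4,21/16,43/32,87/64 | 175/128,11/8,3/2,2 } → 349/256
value(bbrrbrbbbrr) = { 0,1,5/4,21/16,43/32,87/64 | 349/256,175/128,11/8,3/2,2 } → 697/512
value(bbrrbrbbbrrb) = { 0,1,5/4,21/16,43/32,87/64,697/512 | 349/256,175/128,11/8,3/2,2 } → 1395/1024
value(bbrrbrbbbrrbr) = { 0,1,5/4,21/16,43/32,87/64,697/512 | 1395/1024,349/256,175/128,11/8,3/2,2 } → 2789/2048
value(bbrrbrbbbrrbrb) = { 0,1,5/4,21/16,43/32,87/64,697/512,2789/2048 | 1395/1024,349/256,175/128,11/8,3/2,2 } → 5579/4096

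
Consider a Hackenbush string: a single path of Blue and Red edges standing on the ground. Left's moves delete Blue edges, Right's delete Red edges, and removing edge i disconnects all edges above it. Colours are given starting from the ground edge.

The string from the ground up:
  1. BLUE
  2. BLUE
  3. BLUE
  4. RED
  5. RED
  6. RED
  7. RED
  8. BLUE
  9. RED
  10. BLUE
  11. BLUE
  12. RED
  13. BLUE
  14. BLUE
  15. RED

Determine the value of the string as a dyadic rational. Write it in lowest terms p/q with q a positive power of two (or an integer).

Recurse on prefixes of the 15-edge string BLUE BLUE BLUE RED RED RED RED BLUE RED BLUE BLUE RED BLUE BLUE RED:
step 1: add BLUE to get B; options L={ 0 } R={ — } gives 1
step 2: add BLUE to get BB; options L={ 0 1 } R={ — } gives 2
step 3: add BLUE to get BBB; options L={ 0 1 2 } R={ — } gives 3
step 4: add RED to get BBBR; options L={ 0 1 2 } R={ 3 } gives 5/2
step 5: add RED to get BBBRR; options L={ 0 1 2 } R={ 5/2 3 } gives 9/4
step 6: add RED to get BBBRRR; options L={ 0 1 2 } R={ 9/4 5/2 3 } gives 17/8
step 7: add RED to get BBBRRRR; options L={ 0 1 2 } R={ 17/8 9/4 5/2 3 } gives 33/16
step 8: add BLUE to get BBBRRRRB; options L={ 0 1 2 33/16 } R={ 17/8 9/4 5/2 3 } gives 67/32
step 9: add RED to get BBBRRRRBR; options L={ 0 1 2 33/16 } R={ 67/32 17/8 9/4 5/2 3 } gives 133/64
step 10: add BLUE to get BBBRRRRBRB; options L={ 0 1 2 33/16 133/64 } R={ 67/32 17/8 9/4 5/2 3 } gives 267/128
step 11: add BLUE to get BBBRRRRBRBB; options L={ 0 1 2 33/16 133/64 267/128 } R={ 67/32 17/8 9/4 5/2 3 } gives 535/256
step 12: add RED to get BBBRRRRBRBBR; options L={ 0 1 2 33/16 133/64 267/128 } R={ 535/256 67/32 17/8 9/4 5/2 3 } gives 1069/512
step 13: add BLUE to get BBBRRRRBRBBRB; options L={ 0 1 2 33/16 133/64 267/128 1069/512 } R={ 535/256 67/32 17/8 9/4 5/2 3 } gives 2139/1024
step 14: add BLUE to get BBBRRRRBRBBRBB; options L={ 0 1 2 33/16 133/64 267/128 1069/512 2139/1024 } R={ 535/256 67/32 17/8 9/4 5/2 3 } gives 4279/2048
step 15: add RED to get BBBRRRRBRBBRBBR; options L={ 0 1 2 33/16 133/64 267/128 1069/512 2139/1024 } R={ 4279/2048 535/256 67/32 17/8 9/4 5/2 3 } gives 8557/4096

8557/4096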